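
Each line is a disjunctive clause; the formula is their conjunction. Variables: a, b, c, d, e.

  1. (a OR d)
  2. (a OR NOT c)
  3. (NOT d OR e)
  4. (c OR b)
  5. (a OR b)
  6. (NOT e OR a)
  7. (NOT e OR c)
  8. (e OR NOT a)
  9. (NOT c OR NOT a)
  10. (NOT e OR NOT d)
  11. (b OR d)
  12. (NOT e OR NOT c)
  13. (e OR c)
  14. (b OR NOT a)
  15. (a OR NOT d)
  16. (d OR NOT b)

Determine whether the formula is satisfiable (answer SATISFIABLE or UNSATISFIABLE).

UNSATISFIABLE

a = True:
  propagation gives e=True, c=True; an empty clause results — contradiction.
a = False:
  propagation gives d=True; an empty clause results — contradiction.
Every branch closes, so no satisfying assignment exists.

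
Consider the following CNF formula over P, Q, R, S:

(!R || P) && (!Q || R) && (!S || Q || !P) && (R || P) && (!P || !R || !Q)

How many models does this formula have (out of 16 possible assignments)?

The models are:
  P=T Q=F R=F S=F
  P=T Q=F R=T S=F
Count: 2.

2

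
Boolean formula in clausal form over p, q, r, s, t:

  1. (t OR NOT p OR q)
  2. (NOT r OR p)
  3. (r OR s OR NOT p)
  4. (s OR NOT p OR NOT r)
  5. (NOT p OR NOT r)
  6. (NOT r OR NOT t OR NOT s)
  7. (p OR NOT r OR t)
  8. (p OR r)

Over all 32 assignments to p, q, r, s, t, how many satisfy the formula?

The models are:
  p=T q=F r=F s=T t=T
  p=T q=T r=F s=T t=F
  p=T q=T r=F s=T t=T
Count: 3.

3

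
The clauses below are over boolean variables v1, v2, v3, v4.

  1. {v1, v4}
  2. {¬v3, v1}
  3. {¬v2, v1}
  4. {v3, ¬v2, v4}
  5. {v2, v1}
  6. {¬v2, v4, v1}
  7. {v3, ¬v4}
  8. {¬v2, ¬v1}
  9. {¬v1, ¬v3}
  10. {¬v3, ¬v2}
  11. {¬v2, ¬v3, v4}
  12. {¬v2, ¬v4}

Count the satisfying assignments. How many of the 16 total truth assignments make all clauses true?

1

The models are:
  v1=T v2=F v3=F v4=F
That's 1 in total.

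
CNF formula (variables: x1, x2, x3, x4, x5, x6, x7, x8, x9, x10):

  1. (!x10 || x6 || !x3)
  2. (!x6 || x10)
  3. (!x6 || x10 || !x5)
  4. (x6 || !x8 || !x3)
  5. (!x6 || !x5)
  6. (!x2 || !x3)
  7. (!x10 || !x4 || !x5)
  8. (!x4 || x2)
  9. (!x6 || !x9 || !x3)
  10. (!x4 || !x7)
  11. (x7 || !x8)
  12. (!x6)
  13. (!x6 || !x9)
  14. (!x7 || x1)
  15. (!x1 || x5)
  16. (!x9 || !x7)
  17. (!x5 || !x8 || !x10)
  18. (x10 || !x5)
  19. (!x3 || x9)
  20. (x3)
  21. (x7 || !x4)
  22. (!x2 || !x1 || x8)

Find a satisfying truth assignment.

The clause (!x6) is unit: x6 must be False.
(x3) is a unit clause, so x3 = True.
Unit propagation: (!x10) forces x10 = False.
(!x8) is a unit clause, so x8 = False.
The clause (!x2) is unit: x2 must be False.
Unit propagation: (!x4) forces x4 = False.
Unit propagation: (!x5) forces x5 = False.
(!x1) is a unit clause, so x1 = False.
Unit propagation: (!x7) forces x7 = False.
(x9) is a unit clause, so x9 = True.
Every clause has at least one true literal under this assignment.

x1 = F, x2 = F, x3 = T, x4 = F, x5 = F, x6 = F, x7 = F, x8 = F, x9 = T, x10 = F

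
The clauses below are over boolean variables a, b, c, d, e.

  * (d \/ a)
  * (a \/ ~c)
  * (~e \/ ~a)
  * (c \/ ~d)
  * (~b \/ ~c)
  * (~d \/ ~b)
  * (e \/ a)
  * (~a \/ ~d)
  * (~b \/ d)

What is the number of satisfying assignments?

The models are:
  a=T b=F c=F d=F e=F
  a=T b=F c=T d=F e=F
That's 2 in total.

2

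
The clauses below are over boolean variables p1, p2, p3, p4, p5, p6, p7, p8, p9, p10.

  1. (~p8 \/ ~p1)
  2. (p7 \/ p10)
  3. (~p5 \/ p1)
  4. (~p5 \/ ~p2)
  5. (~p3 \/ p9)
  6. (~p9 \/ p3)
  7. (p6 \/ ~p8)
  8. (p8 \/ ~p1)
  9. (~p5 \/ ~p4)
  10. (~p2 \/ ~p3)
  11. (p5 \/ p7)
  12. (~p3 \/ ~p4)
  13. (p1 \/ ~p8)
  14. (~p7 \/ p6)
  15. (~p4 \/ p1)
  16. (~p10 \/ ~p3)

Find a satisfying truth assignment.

p1=F, p2=T, p3=F, p4=F, p5=F, p6=T, p7=T, p8=F, p9=F, p10=F

Pure literal: p4 appears only negated; assign p4 = False.
Pure literal: p6 appears only positively; assign p6 = True.
Try p1 = False.
  then p5 is forced to False.
  then p7 is forced to True.
  then p8 is forced to False.
Set p2 = True and propagate.
  then p3 is forced to False.
  then p9 is forced to False.
p10 is now unconstrained; take p10 = False.
Every clause has at least one true literal under this assignment.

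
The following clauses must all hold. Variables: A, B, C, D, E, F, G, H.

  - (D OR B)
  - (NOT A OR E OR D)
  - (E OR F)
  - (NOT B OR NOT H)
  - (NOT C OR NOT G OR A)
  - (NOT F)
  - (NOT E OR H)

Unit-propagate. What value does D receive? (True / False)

True

(NOT F) is a unit clause: F = False.
In (E OR F), F is now false; E must hold, so E = True.
(H OR NOT E): since E = True, the clause reduces to (H). H = True.
From (NOT B OR NOT H) and H = True: B = False.
From (B OR D) and B = False: D = True.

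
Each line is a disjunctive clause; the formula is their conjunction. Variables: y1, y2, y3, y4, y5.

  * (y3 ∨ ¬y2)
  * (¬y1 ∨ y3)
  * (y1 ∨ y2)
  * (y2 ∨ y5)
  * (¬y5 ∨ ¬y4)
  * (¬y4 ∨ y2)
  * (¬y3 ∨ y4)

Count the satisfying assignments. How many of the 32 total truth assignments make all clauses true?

Satisfying assignments:
  y1=F y2=T y3=T y4=T y5=F
  y1=T y2=T y3=T y4=T y5=F
Count: 2.

2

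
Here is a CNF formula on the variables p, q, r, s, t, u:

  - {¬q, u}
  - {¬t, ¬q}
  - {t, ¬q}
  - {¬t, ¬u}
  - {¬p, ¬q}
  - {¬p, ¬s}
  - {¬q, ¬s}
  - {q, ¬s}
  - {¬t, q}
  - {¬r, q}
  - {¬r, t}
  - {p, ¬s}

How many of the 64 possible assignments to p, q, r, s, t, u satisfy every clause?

4

Satisfying assignments:
  p=F q=F r=F s=F t=F u=F
  p=F q=F r=F s=F t=F u=T
  p=T q=F r=F s=F t=F u=F
  p=T q=F r=F s=F t=F u=T
That's 4 in total.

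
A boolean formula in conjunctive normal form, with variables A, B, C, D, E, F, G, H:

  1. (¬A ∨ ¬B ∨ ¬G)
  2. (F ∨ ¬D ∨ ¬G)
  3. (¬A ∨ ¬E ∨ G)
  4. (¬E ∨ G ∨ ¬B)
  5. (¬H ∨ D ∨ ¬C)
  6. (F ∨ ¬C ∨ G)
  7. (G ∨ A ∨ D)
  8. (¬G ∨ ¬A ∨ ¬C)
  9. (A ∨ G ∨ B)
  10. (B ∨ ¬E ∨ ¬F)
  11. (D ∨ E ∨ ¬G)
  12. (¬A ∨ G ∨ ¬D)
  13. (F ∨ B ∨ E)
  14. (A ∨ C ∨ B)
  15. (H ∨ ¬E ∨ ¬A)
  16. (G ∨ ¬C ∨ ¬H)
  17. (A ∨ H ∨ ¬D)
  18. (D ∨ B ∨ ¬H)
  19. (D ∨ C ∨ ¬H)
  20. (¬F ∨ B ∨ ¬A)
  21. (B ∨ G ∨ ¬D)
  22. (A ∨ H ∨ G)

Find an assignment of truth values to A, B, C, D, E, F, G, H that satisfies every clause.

A = False, B = True, C = False, D = True, E = True, F = True, G = True, H = True

Check each clause:
  1. (¬A ∨ ¬G ∨ ¬B) — ¬A is true.
  2. (¬D ∨ ¬G ∨ F) — F is true.
  3. (¬A ∨ G ∨ ¬E) — ¬A is true.
  4. (G ∨ ¬E ∨ ¬B) — G is true.
  5. (¬C ∨ D ∨ ¬H) — D is true.
  6. (F ∨ G ∨ ¬C) — ¬C is true.
  7. (D ∨ G ∨ A) — D is true.
  8. (¬G ∨ ¬C ∨ ¬A) — ¬C is true.
  9. (B ∨ A ∨ G) — B is true.
  10. (¬F ∨ B ∨ ¬E) — B is true.
  11. (E ∨ D ∨ ¬G) — D is true.
  12. (¬D ∨ G ∨ ¬A) — ¬A is true.
  13. (F ∨ B ∨ E) — B is true.
  14. (A ∨ B ∨ C) — B is true.
  15. (H ∨ ¬A ∨ ¬E) — H is true.
  16. (¬C ∨ ¬H ∨ G) — ¬C is true.
  17. (A ∨ H ∨ ¬D) — H is true.
  18. (¬H ∨ B ∨ D) — B is true.
  19. (D ∨ ¬H ∨ C) — D is true.
  20. (¬F ∨ B ∨ ¬A) — B is true.
  21. (G ∨ B ∨ ¬D) — B is true.
  22. (G ∨ A ∨ H) — H is true.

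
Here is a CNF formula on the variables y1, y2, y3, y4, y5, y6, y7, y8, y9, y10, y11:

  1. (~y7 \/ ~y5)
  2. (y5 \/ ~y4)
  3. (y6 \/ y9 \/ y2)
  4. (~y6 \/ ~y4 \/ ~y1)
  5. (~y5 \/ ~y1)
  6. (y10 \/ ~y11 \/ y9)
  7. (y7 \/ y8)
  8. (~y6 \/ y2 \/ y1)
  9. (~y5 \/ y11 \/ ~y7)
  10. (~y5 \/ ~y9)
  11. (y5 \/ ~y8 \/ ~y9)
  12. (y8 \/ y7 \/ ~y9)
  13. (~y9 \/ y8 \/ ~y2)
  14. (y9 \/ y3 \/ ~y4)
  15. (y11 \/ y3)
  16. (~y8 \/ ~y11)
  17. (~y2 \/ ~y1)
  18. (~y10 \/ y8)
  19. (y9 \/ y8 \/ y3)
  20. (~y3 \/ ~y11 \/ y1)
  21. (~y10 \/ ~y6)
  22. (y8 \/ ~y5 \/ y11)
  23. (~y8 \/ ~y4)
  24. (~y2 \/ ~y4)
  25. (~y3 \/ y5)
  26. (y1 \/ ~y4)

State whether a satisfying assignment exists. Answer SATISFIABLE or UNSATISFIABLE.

SATISFIABLE

Pure literal: y4 appears only negated; assign y4 = False.
Try y1 = False.
For the remaining variables, y2 = False, y3 = False, y5 = False, y6 = False, y7 = True, y8 = False, y9 = True, y10 = False, y11 = True works.
So y1=F, y2=F, y3=F, y4=F, y5=F, y6=F, y7=T, y8=F, y9=T, y10=F, y11=T is a satisfying assignment.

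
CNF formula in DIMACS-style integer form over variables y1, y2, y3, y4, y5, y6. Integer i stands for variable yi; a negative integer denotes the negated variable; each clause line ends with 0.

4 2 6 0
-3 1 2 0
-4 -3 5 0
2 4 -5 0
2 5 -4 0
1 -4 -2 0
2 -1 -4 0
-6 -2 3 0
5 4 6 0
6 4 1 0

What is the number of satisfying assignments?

Case analysis on y4 and y2:
  y4=1, y2=1: remaining (y1,y3,y5,y6) ∈ {(1,0,0,0); (1,0,1,0); (1,1,1,0); (1,1,1,1)} — 4.
  y4=1, y2=0: remaining (y1,y3,y5,y6) ∈ {(0,0,1,0); (0,0,1,1)} — 2.
  y4=0, y2=1: 6 of the 16 assignments to (y1,y3,y5,y6) work.
  y4=0, y2=0: remaining (y1,y3,y5,y6) ∈ {(0,0,0,1); (1,0,0,1); (1,1,0,1)} — 3.
Total: 4 + 2 + 6 + 3 = 15.

15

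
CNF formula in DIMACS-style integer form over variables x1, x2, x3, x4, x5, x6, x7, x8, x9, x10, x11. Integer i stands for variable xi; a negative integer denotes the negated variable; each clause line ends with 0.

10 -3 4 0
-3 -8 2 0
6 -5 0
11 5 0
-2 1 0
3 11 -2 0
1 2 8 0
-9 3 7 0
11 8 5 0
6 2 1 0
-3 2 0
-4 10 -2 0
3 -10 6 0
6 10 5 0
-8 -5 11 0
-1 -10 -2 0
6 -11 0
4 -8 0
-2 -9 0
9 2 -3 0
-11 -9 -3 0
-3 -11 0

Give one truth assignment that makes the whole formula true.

x1 = F, x2 = F, x3 = F, x4 = T, x5 = T, x6 = T, x7 = T, x8 = T, x9 = T, x10 = F, x11 = T

Check each clause:
  1. {x10, ¬x3, x4} — x4 is true.
  2. {¬x8, ¬x3, x2} — ¬x3 is true.
  3. {x6, ¬x5} — x6 is true.
  4. {x5, x11} — x11 is true.
  5. {x1, ¬x2} — ¬x2 is true.
  6. {¬x2, x3, x11} — x11 is true.
  7. {x8, x1, x2} — x8 is true.
  8. {x7, ¬x9, x3} — x7 is true.
  9. {x5, x8, x11} — x8 is true.
  10. {x1, x2, x6} — x6 is true.
  11. {x2, ¬x3} — ¬x3 is true.
  12. {¬x4, x10, ¬x2} — ¬x2 is true.
  13. {¬x10, x6, x3} — x6 is true.
  14. {x10, x5, x6} — x5 is true.
  15. {¬x8, ¬x5, x11} — x11 is true.
  16. {¬x10, ¬x2, ¬x1} — ¬x1 is true.
  17. {¬x11, x6} — x6 is true.
  18. {x4, ¬x8} — x4 is true.
  19. {¬x2, ¬x9} — ¬x2 is true.
  20. {¬x3, x9, x2} — x9 is true.
  21. {¬x11, ¬x3, ¬x9} — ¬x3 is true.
  22. {¬x3, ¬x11} — ¬x3 is true.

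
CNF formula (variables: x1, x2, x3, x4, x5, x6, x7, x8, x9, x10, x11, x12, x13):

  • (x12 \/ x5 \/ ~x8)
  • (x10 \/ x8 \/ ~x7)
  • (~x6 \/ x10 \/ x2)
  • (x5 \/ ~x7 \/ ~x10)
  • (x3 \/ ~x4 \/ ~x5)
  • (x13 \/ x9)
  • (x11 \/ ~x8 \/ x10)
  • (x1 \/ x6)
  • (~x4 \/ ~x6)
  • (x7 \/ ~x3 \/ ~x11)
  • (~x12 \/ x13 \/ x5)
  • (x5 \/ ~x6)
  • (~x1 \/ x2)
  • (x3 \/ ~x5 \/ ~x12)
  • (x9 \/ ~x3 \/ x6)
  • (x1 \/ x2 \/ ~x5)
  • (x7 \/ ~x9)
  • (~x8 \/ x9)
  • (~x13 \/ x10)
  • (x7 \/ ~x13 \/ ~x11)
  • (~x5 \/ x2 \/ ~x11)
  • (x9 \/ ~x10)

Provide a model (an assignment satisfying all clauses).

x1 = T, x2 = T, x3 = F, x4 = F, x5 = T, x6 = T, x7 = T, x8 = T, x9 = T, x10 = T, x11 = T, x12 = F, x13 = T

x2 occurs only positively in the remaining clauses — set x2 = True.
Pure literal: x4 appears only negated; assign x4 = False.
Try x1 = True.
Try x3 = False.
Try x5 = True.
  then x12 is forced to False.
For the remaining variables, x6 = True, x7 = True, x8 = True, x9 = True, x10 = True, x11 = True, x13 = True works.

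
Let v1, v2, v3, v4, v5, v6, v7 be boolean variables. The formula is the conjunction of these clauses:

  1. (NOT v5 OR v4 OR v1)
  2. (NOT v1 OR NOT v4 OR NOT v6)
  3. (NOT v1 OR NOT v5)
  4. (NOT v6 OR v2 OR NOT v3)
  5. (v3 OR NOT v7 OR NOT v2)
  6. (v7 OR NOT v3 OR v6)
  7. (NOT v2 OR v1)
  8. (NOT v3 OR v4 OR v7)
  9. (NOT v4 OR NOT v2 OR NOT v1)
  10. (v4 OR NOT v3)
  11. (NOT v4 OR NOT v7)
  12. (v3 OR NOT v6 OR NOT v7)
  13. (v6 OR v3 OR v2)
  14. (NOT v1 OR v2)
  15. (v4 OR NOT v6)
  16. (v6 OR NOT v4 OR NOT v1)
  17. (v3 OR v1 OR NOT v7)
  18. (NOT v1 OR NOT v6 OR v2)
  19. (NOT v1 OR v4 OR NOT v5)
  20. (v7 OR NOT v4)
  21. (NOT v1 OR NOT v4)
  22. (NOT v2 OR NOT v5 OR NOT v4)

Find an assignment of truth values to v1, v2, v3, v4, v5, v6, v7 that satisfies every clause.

v1=T, v2=T, v3=F, v4=F, v5=F, v6=F, v7=F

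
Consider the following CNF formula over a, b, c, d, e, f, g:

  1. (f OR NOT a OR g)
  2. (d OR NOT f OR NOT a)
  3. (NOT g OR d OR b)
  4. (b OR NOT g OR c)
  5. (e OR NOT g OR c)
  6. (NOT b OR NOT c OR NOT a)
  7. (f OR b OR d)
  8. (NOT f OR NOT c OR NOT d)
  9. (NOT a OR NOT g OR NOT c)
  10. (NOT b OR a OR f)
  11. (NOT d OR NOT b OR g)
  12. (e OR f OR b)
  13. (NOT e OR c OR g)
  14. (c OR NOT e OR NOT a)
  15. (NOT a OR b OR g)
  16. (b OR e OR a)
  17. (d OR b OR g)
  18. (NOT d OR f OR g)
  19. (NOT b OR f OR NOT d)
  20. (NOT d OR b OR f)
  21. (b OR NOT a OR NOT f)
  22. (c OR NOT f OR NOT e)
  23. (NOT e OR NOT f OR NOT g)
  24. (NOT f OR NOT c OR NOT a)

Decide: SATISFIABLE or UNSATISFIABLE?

Try a = False.
For the remaining variables, b = True, c = True, d = False, e = True, f = True, g = False works.
Every clause has at least one true literal under this assignment.
So a = 0  b = 1  c = 1  d = 0  e = 1  f = 1  g = 0 is a satisfying assignment.

SATISFIABLE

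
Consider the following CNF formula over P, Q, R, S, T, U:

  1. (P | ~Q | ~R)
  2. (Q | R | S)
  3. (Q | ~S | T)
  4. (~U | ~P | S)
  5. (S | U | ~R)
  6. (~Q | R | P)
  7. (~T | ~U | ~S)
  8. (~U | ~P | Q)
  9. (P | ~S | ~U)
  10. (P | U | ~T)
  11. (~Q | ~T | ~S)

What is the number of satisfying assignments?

10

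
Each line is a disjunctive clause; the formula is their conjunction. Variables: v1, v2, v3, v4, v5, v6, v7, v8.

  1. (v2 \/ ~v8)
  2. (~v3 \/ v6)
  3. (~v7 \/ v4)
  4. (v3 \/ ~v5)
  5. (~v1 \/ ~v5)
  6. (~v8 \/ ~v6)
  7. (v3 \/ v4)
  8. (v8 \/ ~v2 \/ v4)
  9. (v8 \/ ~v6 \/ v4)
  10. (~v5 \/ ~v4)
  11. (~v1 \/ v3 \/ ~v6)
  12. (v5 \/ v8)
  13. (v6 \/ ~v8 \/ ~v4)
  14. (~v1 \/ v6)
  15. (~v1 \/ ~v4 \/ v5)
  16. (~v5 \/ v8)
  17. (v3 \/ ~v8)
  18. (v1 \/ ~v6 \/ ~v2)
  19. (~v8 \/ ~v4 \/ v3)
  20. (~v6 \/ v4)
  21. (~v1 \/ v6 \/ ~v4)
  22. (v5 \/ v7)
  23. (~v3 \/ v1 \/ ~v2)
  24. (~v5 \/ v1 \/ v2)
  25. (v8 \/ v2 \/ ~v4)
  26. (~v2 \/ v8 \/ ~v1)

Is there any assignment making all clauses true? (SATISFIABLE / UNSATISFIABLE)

UNSATISFIABLE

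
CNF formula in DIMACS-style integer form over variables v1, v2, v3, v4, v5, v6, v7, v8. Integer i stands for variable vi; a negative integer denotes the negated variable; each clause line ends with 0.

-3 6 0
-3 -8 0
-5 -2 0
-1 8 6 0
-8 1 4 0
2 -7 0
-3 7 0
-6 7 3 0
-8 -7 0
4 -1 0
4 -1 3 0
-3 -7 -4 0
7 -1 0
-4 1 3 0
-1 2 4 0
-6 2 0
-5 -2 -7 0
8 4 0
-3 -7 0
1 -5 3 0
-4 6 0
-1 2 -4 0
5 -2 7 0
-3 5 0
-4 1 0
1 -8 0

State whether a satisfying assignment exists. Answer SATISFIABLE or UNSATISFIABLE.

SATISFIABLE

Try v1 = True.
  then v4 is forced to True.
  then v7 is forced to True.
  then v2 is forced to True.
  then v5 is forced to False.
  then v8 is forced to False.
  then v6 is forced to True.
  then v3 is forced to False.
Every clause has at least one true literal under this assignment.
So v1=T  v2=T  v3=F  v4=T  v5=F  v6=T  v7=T  v8=F is a satisfying assignment.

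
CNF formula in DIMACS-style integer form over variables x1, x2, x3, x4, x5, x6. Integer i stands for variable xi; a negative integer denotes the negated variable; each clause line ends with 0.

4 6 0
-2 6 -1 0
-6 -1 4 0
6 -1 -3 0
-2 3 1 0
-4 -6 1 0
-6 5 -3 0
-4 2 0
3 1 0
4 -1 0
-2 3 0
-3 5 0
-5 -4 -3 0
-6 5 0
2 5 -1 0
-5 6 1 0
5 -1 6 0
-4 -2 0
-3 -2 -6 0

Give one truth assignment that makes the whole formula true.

x1=False  x2=False  x3=True  x4=False  x5=True  x6=True

Check each clause:
  1. (x4 ∨ x6) — x6 is true.
  2. (x6 ∨ ¬x1 ∨ ¬x2) — x6 is true.
  3. (x4 ∨ ¬x6 ∨ ¬x1) — ¬x1 is true.
  4. (x6 ∨ ¬x1 ∨ ¬x3) — x6 is true.
  5. (¬x2 ∨ x1 ∨ x3) — x3 is true.
  6. (¬x6 ∨ x1 ∨ ¬x4) — ¬x4 is true.
  7. (¬x3 ∨ ¬x6 ∨ x5) — x5 is true.
  8. (x2 ∨ ¬x4) — ¬x4 is true.
  9. (x1 ∨ x3) — x3 is true.
  10. (¬x1 ∨ x4) — ¬x1 is true.
  11. (x3 ∨ ¬x2) — x3 is true.
  12. (¬x3 ∨ x5) — x5 is true.
  13. (¬x4 ∨ ¬x5 ∨ ¬x3) — ¬x4 is true.
  14. (¬x6 ∨ x5) — x5 is true.
  15. (x5 ∨ ¬x1 ∨ x2) — x5 is true.
  16. (¬x5 ∨ x6 ∨ x1) — x6 is true.
  17. (x6 ∨ x5 ∨ ¬x1) — x5 is true.
  18. (¬x2 ∨ ¬x4) — ¬x4 is true.
  19. (¬x2 ∨ ¬x6 ∨ ¬x3) — ¬x2 is true.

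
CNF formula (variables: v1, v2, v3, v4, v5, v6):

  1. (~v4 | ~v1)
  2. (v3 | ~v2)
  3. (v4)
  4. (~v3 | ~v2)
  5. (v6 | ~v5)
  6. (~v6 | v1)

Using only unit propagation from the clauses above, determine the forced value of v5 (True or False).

Unit clause (v4) sets v4 = True.
(~v4 | ~v1) with v4 = True leaves only ~v1, so v1 = False.
(~v6 | v1): since v1 = False, the clause reduces to (~v6). v6 = False.
From (~v5 | v6) and v6 = False: v5 = False.

False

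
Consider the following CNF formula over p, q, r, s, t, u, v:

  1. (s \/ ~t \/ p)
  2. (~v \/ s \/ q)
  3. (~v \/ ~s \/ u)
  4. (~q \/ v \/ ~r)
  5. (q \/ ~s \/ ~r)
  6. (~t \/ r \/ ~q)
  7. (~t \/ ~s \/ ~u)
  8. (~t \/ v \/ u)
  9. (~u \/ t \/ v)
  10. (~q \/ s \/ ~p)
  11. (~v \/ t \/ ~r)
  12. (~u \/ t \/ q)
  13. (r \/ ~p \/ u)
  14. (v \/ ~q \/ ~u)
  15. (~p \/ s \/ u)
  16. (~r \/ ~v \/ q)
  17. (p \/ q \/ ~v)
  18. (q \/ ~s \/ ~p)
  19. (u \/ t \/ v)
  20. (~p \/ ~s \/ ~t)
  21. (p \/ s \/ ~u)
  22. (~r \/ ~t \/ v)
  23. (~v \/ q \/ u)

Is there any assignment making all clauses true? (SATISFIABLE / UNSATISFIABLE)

SATISFIABLE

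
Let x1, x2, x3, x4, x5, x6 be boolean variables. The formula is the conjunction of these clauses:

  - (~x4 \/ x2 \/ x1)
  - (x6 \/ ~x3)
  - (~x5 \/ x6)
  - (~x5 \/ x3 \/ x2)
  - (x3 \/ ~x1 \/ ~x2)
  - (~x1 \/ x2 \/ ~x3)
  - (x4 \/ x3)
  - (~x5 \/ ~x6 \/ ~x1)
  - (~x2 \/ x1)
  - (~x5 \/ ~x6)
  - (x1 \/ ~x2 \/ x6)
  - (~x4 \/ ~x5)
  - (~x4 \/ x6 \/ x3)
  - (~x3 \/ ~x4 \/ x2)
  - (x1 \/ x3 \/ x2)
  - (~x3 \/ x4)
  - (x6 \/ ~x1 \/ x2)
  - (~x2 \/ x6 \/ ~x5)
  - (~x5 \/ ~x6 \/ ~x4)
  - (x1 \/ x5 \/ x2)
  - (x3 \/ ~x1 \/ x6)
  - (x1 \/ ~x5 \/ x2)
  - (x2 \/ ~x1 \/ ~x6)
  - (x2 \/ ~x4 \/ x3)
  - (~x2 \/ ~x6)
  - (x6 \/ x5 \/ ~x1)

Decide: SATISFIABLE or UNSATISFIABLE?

UNSATISFIABLE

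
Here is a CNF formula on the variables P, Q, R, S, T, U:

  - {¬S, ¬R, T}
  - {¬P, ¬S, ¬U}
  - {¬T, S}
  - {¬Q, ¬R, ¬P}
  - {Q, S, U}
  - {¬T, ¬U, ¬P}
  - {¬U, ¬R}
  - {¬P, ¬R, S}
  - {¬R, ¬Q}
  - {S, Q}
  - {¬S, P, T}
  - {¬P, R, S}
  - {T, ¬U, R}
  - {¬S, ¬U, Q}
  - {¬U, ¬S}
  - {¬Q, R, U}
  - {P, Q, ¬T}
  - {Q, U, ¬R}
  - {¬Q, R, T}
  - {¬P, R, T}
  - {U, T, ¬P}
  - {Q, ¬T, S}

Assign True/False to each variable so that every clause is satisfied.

Branch on P: take P = True.
Branch on Q: take Q = False.
  then S is forced to True.
  then U is forced to False.
  then R is forced to False.
  then T is forced to True.
Every clause has at least one true literal under this assignment.

P=T  Q=F  R=F  S=T  T=T  U=F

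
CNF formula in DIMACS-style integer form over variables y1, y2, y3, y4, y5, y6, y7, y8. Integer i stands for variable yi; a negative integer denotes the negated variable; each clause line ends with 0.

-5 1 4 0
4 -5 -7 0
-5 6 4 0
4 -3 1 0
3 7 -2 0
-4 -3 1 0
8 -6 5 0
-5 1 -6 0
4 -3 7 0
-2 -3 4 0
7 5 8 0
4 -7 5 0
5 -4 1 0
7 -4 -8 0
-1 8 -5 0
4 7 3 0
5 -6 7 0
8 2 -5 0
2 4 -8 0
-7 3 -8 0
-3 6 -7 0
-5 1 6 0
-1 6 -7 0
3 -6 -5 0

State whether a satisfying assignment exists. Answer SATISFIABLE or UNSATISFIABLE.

Set y1 = True and propagate.
Try y2 = True.
For the remaining variables, y3 = True, y4 = True, y5 = True, y6 = True, y7 = True, y8 = True works.
Every clause has at least one true literal under this assignment.
So y1=1, y2=1, y3=1, y4=1, y5=1, y6=1, y7=1, y8=1 is a satisfying assignment.

SATISFIABLE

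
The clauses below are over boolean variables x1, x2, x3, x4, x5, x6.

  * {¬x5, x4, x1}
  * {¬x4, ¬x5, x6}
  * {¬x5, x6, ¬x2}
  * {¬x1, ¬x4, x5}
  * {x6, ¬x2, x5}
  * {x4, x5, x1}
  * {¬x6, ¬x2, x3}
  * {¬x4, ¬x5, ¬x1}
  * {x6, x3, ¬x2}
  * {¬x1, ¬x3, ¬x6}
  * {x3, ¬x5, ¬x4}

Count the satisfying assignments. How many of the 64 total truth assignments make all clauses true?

13

Case analysis on x5 and x4:
  x5=T, x4=T: remaining (x1,x2,x3,x6) ∈ {(F,F,T,T); (F,T,T,T)} — 2.
  x5=T, x4=F: remaining (x1,x2,x3,x6) ∈ {(T,F,F,F); (T,F,F,T); (T,F,T,F)} — 3.
  x5=F, x4=T: 5 of the 16 assignments to (x1,x2,x3,x6) work.
  x5=F, x4=F: remaining (x1,x2,x3,x6) ∈ {(T,F,F,F); (T,F,F,T); (T,F,T,F)} — 3.
Total: 2 + 3 + 5 + 3 = 13.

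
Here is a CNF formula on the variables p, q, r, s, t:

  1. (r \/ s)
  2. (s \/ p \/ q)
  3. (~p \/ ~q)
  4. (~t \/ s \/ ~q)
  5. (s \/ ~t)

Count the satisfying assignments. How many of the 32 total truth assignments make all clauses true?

14

Case analysis on s and q:
  s=1, q=1: remaining (p,r,t) ∈ {(0,0,0); (0,0,1); (0,1,0); (0,1,1)} — 4.
  s=1, q=0: p, r, t free → 2^3 = 8.
  s=0, q=1: remaining (p,r,t) ∈ {(0,1,0)} — 1.
  s=0, q=0: remaining (p,r,t) ∈ {(1,1,0)} — 1.
Total: 4 + 8 + 1 + 1 = 14.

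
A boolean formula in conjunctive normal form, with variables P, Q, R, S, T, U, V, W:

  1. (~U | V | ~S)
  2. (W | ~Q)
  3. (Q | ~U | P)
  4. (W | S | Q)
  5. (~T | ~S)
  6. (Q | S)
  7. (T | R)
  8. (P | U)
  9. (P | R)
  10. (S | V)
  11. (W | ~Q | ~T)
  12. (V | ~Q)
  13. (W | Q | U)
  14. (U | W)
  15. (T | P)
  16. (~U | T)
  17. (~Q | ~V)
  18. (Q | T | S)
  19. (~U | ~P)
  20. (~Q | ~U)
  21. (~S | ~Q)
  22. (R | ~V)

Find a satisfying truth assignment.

R occurs only positively in the remaining clauses — set R = True.
Pure literal: W appears only positively; assign W = True.
Set P = True and propagate.
  then U is forced to False.
For the remaining variables, Q = False, S = True, T = False, V = False works.
Every clause has at least one true literal under this assignment.

P=1, Q=0, R=1, S=1, T=0, U=0, V=0, W=1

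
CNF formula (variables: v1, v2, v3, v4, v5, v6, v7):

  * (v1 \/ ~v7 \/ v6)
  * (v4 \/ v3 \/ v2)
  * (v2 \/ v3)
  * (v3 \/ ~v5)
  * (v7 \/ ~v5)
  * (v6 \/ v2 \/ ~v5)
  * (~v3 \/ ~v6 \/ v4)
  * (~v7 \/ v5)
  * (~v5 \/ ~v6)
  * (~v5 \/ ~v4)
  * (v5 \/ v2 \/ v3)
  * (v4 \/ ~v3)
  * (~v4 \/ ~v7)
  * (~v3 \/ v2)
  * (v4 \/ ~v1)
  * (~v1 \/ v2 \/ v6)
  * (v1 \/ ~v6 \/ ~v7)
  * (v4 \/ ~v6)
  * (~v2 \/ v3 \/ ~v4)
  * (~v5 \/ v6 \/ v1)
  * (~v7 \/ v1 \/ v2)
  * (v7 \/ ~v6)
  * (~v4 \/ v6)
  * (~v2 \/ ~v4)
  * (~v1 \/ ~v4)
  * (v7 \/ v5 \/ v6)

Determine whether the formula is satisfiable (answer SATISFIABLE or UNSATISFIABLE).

UNSATISFIABLE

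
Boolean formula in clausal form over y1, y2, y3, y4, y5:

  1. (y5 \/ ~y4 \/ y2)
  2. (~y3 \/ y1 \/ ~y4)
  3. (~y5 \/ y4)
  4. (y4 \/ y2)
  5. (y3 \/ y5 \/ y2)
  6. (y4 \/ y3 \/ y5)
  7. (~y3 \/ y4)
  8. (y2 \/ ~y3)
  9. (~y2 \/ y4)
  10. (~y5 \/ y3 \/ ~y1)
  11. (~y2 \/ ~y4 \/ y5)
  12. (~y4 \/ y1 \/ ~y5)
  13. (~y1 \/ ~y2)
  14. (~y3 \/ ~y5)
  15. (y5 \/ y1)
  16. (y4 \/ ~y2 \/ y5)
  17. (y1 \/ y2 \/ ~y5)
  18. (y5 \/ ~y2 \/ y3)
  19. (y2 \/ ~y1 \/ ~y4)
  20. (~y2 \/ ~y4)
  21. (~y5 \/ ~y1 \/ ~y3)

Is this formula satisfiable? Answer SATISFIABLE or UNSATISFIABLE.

y5 = True:
  propagation gives y4=True, y1=True, y3=True; an empty clause results — contradiction.
y5 = False:
  propagation gives y1=True, y2=False, y4=False; an empty clause results — contradiction.
Every branch closes, so no satisfying assignment exists.

UNSATISFIABLE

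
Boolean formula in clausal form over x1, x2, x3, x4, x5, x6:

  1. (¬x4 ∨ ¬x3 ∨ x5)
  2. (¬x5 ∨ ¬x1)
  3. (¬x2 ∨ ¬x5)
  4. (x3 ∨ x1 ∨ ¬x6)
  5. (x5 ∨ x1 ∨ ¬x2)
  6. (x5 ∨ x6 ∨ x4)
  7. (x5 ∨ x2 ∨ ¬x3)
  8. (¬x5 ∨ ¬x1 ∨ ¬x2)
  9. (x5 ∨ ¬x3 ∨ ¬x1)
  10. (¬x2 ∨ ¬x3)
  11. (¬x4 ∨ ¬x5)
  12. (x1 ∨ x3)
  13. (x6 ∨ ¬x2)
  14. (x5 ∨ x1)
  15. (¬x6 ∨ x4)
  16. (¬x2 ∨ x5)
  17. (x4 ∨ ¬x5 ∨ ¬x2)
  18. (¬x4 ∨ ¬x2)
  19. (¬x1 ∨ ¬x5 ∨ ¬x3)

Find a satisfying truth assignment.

x1=T, x2=F, x3=F, x4=T, x5=F, x6=F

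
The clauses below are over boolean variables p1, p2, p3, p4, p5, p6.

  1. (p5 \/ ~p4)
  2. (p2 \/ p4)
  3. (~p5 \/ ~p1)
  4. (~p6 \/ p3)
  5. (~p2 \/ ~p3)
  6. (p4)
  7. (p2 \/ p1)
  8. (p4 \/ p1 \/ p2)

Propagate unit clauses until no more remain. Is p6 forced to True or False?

(p4) is a unit clause: p4 = True.
In (p5 \/ ~p4), ~p4 is now false; p5 must hold, so p5 = True.
(~p5 \/ ~p1) with p5 = True leaves only ~p1, so p1 = False.
From (p1 \/ p2) and p1 = False: p2 = True.
(~p2 \/ ~p3) with p2 = True leaves only ~p3, so p3 = False.
In (p3 \/ ~p6), p3 is now false; ~p6 must hold, so p6 = False.

False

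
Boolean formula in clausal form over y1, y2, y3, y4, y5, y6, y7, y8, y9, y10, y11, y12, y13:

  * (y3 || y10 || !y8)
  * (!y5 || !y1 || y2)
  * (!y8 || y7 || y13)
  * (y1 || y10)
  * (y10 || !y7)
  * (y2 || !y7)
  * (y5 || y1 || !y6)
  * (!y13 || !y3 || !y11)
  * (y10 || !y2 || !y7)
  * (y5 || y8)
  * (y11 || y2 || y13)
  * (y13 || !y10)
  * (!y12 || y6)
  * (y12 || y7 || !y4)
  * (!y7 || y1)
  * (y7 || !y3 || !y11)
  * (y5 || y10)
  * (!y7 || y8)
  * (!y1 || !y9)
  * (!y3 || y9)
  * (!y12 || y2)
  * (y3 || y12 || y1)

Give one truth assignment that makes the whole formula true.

y1=True, y2=True, y3=False, y4=True, y5=True, y6=True, y7=False, y8=False, y9=False, y10=True, y11=False, y12=True, y13=True

Set y1 = True and propagate.
  then y9 is forced to False.
  then y3 is forced to False.
Try y2 = True.
Try y4 = True.
For the remaining variables, y5 = True, y6 = True, y7 = False, y8 = False, y10 = True, y11 = False, y12 = True, y13 = True works.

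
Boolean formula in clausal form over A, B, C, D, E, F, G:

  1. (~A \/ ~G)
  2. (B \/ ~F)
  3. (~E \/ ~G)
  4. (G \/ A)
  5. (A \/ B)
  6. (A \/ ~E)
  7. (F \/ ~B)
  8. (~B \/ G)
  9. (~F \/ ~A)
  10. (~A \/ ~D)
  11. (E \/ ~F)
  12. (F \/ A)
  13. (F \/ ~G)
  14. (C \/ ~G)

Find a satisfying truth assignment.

Pure literal: C appears only positively; assign C = True.
Pure literal: D appears only negated; assign D = False.
Branch on A: take A = True.
  then G is forced to False.
  then B is forced to False.
  then F is forced to False.
E is now unconstrained; take E = False.
Every clause has at least one true literal under this assignment.

A=1, B=0, C=1, D=0, E=0, F=0, G=0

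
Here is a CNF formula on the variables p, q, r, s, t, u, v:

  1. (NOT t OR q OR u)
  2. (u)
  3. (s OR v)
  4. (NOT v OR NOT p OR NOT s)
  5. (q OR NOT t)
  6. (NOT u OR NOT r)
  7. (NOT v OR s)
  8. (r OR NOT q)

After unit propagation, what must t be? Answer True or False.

Unit clause (u) sets u = True.
(NOT u OR NOT r) with u = True leaves only NOT r, so r = False.
(NOT q OR r) with r = False leaves only NOT q, so q = False.
(q OR NOT t) with q = False leaves only NOT t, so t = False.

False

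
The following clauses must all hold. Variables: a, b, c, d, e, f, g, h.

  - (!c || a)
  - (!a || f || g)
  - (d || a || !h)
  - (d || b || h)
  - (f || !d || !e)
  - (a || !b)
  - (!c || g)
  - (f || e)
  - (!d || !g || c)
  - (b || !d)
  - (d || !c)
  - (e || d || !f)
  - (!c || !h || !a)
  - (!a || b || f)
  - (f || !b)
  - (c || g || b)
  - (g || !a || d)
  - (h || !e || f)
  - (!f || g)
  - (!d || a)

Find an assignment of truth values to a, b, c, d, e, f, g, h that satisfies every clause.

a=True, b=False, c=False, d=False, e=True, f=True, g=True, h=True

Check each clause:
  1. (a || !c) — a is true.
  2. (!a || f || g) — g is true.
  3. (d || a || !h) — a is true.
  4. (h || b || d) — h is true.
  5. (!d || f || !e) — !d is true.
  6. (a || !b) — a is true.
  7. (g || !c) — !c is true.
  8. (e || f) — e is true.
  9. (!g || c || !d) — !d is true.
  10. (b || !d) — !d is true.
  11. (d || !c) — !c is true.
  12. (!f || d || e) — e is true.
  13. (!h || !a || !c) — !c is true.
  14. (b || !a || f) — f is true.
  15. (!b || f) — !b is true.
  16. (g || c || b) — g is true.
  17. (d || g || !a) — g is true.
  18. (!e || f || h) — h is true.
  19. (!f || g) — g is true.
  20. (!d || a) — a is true.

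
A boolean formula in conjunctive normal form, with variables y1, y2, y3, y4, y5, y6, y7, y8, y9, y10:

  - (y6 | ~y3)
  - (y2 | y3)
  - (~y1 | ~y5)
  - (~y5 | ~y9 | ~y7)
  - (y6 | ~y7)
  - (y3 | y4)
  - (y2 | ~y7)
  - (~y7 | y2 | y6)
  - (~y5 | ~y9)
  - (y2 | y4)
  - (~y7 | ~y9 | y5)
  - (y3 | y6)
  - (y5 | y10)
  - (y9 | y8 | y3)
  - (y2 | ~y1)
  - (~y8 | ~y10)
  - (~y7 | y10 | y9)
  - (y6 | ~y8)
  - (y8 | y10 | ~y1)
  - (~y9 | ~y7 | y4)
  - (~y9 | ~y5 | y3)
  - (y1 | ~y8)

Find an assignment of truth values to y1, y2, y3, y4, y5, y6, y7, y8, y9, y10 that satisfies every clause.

y2 occurs only positively in the remaining clauses — set y2 = True.
y6 occurs only positively in the remaining clauses — set y6 = True.
Set y1 = False and propagate.
  then y8 is forced to False.
Branch on y3: take y3 = True.
Set y4 = False and propagate.
For the remaining variables, y5 = True, y7 = True, y9 = False, y10 = True works.
Every clause has at least one true literal under this assignment.
Check each clause:
  1. (y6 | ~y3) — y6 is true.
  2. (y3 | y2) — y2 is true.
  3. (~y5 | ~y1) — ~y1 is true.
  4. (~y7 | ~y9 | ~y5) — ~y9 is true.
  5. (~y7 | y6) — y6 is true.
  6. (y3 | y4) — y3 is true.
  7. (y2 | ~y7) — y2 is true.
  8. (y2 | y6 | ~y7) — y2 is true.
  9. (~y5 | ~y9) — ~y9 is true.
  10. (y4 | y2) — y2 is true.
  11. (~y7 | y5 | ~y9) — y5 is true.
  12. (y6 | y3) — y3 is true.
  13. (y10 | y5) — y10 is true.
  14. (y8 | y9 | y3) — y3 is true.
  15. (y2 | ~y1) — y2 is true.
  16. (~y8 | ~y10) — ~y8 is true.
  17. (y10 | ~y7 | y9) — y10 is true.
  18. (~y8 | y6) — ~y8 is true.
  19. (y8 | ~y1 | y10) — y10 is true.
  20. (~y7 | ~y9 | y4) — ~y9 is true.
  21. (~y5 | ~y9 | y3) — y3 is true.
  22. (~y8 | y1) — ~y8 is true.

y1=F, y2=T, y3=T, y4=F, y5=T, y6=T, y7=T, y8=F, y9=F, y10=T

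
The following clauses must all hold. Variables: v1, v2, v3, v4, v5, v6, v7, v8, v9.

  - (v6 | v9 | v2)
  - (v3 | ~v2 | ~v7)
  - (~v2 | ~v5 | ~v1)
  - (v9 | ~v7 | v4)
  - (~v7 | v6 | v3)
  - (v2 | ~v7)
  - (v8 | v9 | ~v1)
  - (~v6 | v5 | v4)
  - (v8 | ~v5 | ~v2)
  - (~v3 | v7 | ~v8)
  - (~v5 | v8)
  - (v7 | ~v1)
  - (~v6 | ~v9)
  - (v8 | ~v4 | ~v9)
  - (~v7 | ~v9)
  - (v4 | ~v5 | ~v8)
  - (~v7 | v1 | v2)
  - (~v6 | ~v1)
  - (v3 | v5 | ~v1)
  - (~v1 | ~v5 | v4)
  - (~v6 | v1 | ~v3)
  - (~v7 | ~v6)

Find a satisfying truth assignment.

Branch on v1: take v1 = False.
Try v2 = False.
  then v7 is forced to False.
Try v3 = False.
For the remaining variables, v4 = False, v5 = False, v6 = False, v8 = True, v9 = True works.
Every clause has at least one true literal under this assignment.
Check each clause:
  1. (v6 | v2 | v9) — v9 is true.
  2. (~v7 | v3 | ~v2) — ~v7 is true.
  3. (~v1 | ~v5 | ~v2) — ~v5 is true.
  4. (v4 | v9 | ~v7) — ~v7 is true.
  5. (v6 | v3 | ~v7) — ~v7 is true.
  6. (v2 | ~v7) — ~v7 is true.
  7. (v9 | ~v1 | v8) — v8 is true.
  8. (v5 | v4 | ~v6) — ~v6 is true.
  9. (~v5 | ~v2 | v8) — v8 is true.
  10. (~v8 | ~v3 | v7) — ~v3 is true.
  11. (v8 | ~v5) — v8 is true.
  12. (v7 | ~v1) — ~v1 is true.
  13. (~v6 | ~v9) — ~v6 is true.
  14. (v8 | ~v4 | ~v9) — v8 is true.
  15. (~v9 | ~v7) — ~v7 is true.
  16. (~v8 | ~v5 | v4) — ~v5 is true.
  17. (v2 | ~v7 | v1) — ~v7 is true.
  18. (~v1 | ~v6) — ~v6 is true.
  19. (v5 | v3 | ~v1) — ~v1 is true.
  20. (~v5 | ~v1 | v4) — ~v5 is true.
  21. (~v3 | v1 | ~v6) — ~v6 is true.
  22. (~v7 | ~v6) — ~v7 is true.

v1 = F  v2 = F  v3 = F  v4 = F  v5 = F  v6 = F  v7 = F  v8 = T  v9 = T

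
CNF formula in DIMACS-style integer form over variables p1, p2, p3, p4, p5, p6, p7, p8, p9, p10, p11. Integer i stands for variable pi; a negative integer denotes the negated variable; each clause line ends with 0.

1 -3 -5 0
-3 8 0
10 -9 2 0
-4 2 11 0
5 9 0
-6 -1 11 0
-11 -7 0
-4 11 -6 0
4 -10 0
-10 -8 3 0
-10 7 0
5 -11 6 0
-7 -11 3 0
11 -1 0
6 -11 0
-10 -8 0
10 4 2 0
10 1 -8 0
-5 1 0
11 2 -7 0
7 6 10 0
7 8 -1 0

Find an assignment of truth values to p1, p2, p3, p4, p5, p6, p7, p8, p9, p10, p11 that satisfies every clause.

p1=0  p2=1  p3=0  p4=1  p5=0  p6=1  p7=0  p8=0  p9=1  p10=0  p11=1

Check each clause:
  1. {p1, ¬p3, ¬p5} — ¬p5 is true.
  2. {¬p3, p8} — ¬p3 is true.
  3. {¬p9, p10, p2} — p2 is true.
  4. {¬p4, p11, p2} — p2 is true.
  5. {p5, p9} — p9 is true.
  6. {¬p1, p11, ¬p6} — p11 is true.
  7. {¬p11, ¬p7} — ¬p7 is true.
  8. {¬p4, p11, ¬p6} — p11 is true.
  9. {¬p10, p4} — p4 is true.
  10. {¬p10, p3, ¬p8} — ¬p8 is true.
  11. {¬p10, p7} — ¬p10 is true.
  12. {p6, ¬p11, p5} — p6 is true.
  13. {¬p7, p3, ¬p11} — ¬p7 is true.
  14. {p11, ¬p1} — p11 is true.
  15. {¬p11, p6} — p6 is true.
  16. {¬p8, ¬p10} — ¬p8 is true.
  17. {p4, p2, p10} — p2 is true.
  18. {¬p8, p10, p1} — ¬p8 is true.
  19. {¬p5, p1} — ¬p5 is true.
  20. {p11, ¬p7, p2} — ¬p7 is true.
  21. {p10, p6, p7} — p6 is true.
  22. {¬p1, p7, p8} — ¬p1 is true.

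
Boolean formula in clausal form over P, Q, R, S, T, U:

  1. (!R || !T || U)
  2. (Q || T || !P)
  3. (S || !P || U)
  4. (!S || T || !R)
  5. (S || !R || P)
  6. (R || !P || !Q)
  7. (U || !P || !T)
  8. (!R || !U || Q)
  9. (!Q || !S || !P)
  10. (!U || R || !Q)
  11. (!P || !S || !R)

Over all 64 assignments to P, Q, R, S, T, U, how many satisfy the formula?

17

Case analysis on P and R:
  P=1, R=1: remaining (Q,S,T,U) ∈ {(1,0,0,1); (1,0,1,1)} — 2.
  P=1, R=0: remaining (Q,S,T,U) ∈ {(0,0,1,1); (0,1,1,1)} — 2.
  P=0, R=1: remaining (Q,S,T,U) ∈ {(1,1,1,1)} — 1.
  P=0, R=0: S, T free; 3 ways for (Q,U) × 2^2 = 12.
Total: 2 + 2 + 1 + 12 = 17.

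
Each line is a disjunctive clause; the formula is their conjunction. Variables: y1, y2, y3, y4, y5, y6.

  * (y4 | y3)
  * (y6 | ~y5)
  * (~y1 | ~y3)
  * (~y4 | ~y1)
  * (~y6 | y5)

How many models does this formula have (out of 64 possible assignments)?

Case analysis on y1 and y3:
  y1=1, y3=1: a clause becomes empty — 0.
  y1=1, y3=0: a clause becomes empty — 0.
  y1=0, y3=1: y2, y4 free; 2 ways for (y5,y6) × 2^2 = 8.
  y1=0, y3=0: remaining (y2,y4,y5,y6) ∈ {(0,1,0,0); (0,1,1,1); (1,1,0,0); (1,1,1,1)} — 4.
Total: 0 + 0 + 8 + 4 = 12.

12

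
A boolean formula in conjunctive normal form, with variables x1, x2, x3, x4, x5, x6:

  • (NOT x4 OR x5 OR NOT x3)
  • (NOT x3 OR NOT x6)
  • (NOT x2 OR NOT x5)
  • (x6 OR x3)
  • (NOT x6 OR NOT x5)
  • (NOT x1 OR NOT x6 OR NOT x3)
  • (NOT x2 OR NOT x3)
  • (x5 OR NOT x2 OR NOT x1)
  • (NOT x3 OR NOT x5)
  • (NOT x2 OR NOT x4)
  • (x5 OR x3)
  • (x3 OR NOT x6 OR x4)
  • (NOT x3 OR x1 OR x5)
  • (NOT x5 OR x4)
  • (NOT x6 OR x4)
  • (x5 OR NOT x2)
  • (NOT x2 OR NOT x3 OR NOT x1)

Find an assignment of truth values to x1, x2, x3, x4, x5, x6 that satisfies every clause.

x1 = T, x2 = F, x3 = T, x4 = F, x5 = F, x6 = F

Check each clause:
  1. (x5 OR NOT x4 OR NOT x3) — NOT x4 is true.
  2. (NOT x3 OR NOT x6) — NOT x6 is true.
  3. (NOT x2 OR NOT x5) — NOT x5 is true.
  4. (x3 OR x6) — x3 is true.
  5. (NOT x6 OR NOT x5) — NOT x6 is true.
  6. (NOT x1 OR NOT x6 OR NOT x3) — NOT x6 is true.
  7. (NOT x3 OR NOT x2) — NOT x2 is true.
  8. (x5 OR NOT x2 OR NOT x1) — NOT x2 is true.
  9. (NOT x5 OR NOT x3) — NOT x5 is true.
  10. (NOT x2 OR NOT x4) — NOT x4 is true.
  11. (x5 OR x3) — x3 is true.
  12. (x3 OR x4 OR NOT x6) — NOT x6 is true.
  13. (x5 OR NOT x3 OR x1) — x1 is true.
  14. (NOT x5 OR x4) — NOT x5 is true.
  15. (x4 OR NOT x6) — NOT x6 is true.
  16. (x5 OR NOT x2) — NOT x2 is true.
  17. (NOT x1 OR NOT x3 OR NOT x2) — NOT x2 is true.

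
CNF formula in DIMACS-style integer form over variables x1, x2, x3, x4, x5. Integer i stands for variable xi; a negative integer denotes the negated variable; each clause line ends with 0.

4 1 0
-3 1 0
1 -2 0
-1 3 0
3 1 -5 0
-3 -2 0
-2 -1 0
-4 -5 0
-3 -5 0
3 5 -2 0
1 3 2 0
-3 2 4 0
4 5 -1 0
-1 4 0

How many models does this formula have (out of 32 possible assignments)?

Satisfying assignments:
  x1=T x2=F x3=T x4=T x5=F
Count: 1.

1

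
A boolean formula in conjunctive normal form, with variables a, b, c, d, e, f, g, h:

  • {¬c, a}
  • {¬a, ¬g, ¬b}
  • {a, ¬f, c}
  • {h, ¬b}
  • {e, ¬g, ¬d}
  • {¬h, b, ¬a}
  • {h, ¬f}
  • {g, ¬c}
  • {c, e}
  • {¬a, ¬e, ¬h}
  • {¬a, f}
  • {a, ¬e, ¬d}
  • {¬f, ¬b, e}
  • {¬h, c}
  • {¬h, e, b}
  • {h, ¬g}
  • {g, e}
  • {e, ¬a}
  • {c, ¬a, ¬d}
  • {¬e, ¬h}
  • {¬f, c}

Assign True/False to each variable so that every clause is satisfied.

a=F  b=F  c=F  d=F  e=T  f=F  g=F  h=F

d occurs only negated in the remaining clauses — set d = False.
Set a = False and propagate.
  then c is forced to False.
  then f is forced to False.
  then e is forced to True.
  then h is forced to False.
  then b is forced to False.
  then g is forced to False.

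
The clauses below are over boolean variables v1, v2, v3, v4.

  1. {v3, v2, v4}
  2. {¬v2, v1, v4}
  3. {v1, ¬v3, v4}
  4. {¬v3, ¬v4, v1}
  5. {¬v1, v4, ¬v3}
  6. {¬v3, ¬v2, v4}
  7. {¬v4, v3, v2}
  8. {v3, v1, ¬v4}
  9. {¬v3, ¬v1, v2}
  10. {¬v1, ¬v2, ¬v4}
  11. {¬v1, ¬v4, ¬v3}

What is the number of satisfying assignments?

The models are:
  v1=T v2=T v3=F v4=F
That's 1 in total.

1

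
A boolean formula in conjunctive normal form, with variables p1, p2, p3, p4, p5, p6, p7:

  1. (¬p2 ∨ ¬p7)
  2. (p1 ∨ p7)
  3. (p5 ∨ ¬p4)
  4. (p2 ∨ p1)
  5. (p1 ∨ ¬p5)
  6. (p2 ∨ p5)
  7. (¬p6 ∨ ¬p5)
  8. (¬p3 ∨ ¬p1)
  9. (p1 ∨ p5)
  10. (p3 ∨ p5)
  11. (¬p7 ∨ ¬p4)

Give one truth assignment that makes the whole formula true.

p1=True  p2=True  p3=False  p4=True  p5=True  p6=False  p7=False

Check each clause:
  1. (¬p7 ∨ ¬p2) — ¬p7 is true.
  2. (p7 ∨ p1) — p1 is true.
  3. (¬p4 ∨ p5) — p5 is true.
  4. (p1 ∨ p2) — p1 is true.
  5. (¬p5 ∨ p1) — p1 is true.
  6. (p2 ∨ p5) — p2 is true.
  7. (¬p6 ∨ ¬p5) — ¬p6 is true.
  8. (¬p3 ∨ ¬p1) — ¬p3 is true.
  9. (p5 ∨ p1) — p1 is true.
  10. (p3 ∨ p5) — p5 is true.
  11. (¬p7 ∨ ¬p4) — ¬p7 is true.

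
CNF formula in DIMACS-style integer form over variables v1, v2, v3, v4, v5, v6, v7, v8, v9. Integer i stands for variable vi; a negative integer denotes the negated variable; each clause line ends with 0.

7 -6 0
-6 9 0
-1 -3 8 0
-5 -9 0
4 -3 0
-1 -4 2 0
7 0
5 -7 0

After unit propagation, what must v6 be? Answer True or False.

(v7) is a unit clause: v7 = True.
(v5 ∨ ¬v7) with v7 = True leaves only v5, so v5 = True.
In (¬v9 ∨ ¬v5), ¬v5 is now false; ¬v9 must hold, so v9 = False.
(v9 ∨ ¬v6) with v9 = False leaves only ¬v6, so v6 = False.

False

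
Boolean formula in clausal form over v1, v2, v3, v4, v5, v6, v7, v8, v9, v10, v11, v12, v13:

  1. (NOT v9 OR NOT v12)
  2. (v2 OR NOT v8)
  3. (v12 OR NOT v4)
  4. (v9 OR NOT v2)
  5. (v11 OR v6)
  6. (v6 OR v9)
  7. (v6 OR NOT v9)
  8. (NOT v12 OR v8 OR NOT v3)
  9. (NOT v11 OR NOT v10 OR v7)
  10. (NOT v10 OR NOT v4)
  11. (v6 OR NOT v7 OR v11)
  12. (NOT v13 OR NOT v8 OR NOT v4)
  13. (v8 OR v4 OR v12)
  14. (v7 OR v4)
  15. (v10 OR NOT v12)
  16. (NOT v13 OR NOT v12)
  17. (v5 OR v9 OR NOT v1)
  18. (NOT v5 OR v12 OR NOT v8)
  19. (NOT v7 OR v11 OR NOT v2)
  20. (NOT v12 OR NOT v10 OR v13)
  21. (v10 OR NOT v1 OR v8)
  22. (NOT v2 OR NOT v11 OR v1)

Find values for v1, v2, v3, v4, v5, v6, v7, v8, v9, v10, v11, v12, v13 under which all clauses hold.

Pure literal: v3 appears only negated; assign v3 = False.
Pure literal: v6 appears only positively; assign v6 = True.
Try v1 = True.
The remaining clauses are satisfied by v2 = True, v4 = False, v5 = False, v7 = True, v8 = True, v9 = True, v10 = False, v11 = True, v12 = False, v13 = False.
Every clause has at least one true literal under this assignment.

v1=True, v2=True, v3=False, v4=False, v5=False, v6=True, v7=True, v8=True, v9=True, v10=False, v11=True, v12=False, v13=False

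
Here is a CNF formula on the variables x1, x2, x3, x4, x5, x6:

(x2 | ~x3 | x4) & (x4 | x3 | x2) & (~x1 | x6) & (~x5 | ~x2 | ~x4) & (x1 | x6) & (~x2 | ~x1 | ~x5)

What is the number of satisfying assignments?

18

Split on x2, then x1.
  x2=1, x1=1: remaining (x3,x4,x5,x6) ∈ {(0,0,0,1); (0,1,0,1); (1,0,0,1); (1,1,0,1)} — 4.
  x2=1, x1=0: x3 free; 3 ways for (x4,x5,x6) × 2^1 = 6.
  x2=0, x1=1: remaining (x3,x4,x5,x6) ∈ {(0,1,0,1); (0,1,1,1); (1,1,0,1); (1,1,1,1)} — 4.
  x2=0, x1=0: remaining (x3,x4,x5,x6) ∈ {(0,1,0,1); (0,1,1,1); (1,1,0,1); (1,1,1,1)} — 4.
Total: 4 + 6 + 4 + 4 = 18.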